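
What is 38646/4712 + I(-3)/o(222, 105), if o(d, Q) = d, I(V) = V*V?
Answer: 37815/4588 ≈ 8.2422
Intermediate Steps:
I(V) = V**2
38646/4712 + I(-3)/o(222, 105) = 38646/4712 + (-3)**2/222 = 38646*(1/4712) + 9*(1/222) = 1017/124 + 3/74 = 37815/4588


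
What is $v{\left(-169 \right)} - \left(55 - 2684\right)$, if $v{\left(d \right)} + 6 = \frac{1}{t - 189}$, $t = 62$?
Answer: $\frac{333120}{127} \approx 2623.0$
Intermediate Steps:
$v{\left(d \right)} = - \frac{763}{127}$ ($v{\left(d \right)} = -6 + \frac{1}{62 - 189} = -6 + \frac{1}{-127} = -6 - \frac{1}{127} = - \frac{763}{127}$)
$v{\left(-169 \right)} - \left(55 - 2684\right) = - \frac{763}{127} - \left(55 - 2684\right) = - \frac{763}{127} - -2629 = - \frac{763}{127} + 2629 = \frac{333120}{127}$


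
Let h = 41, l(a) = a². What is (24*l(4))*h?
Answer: 15744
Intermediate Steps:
(24*l(4))*h = (24*4²)*41 = (24*16)*41 = 384*41 = 15744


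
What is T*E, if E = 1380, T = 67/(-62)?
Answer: -46230/31 ≈ -1491.3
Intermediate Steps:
T = -67/62 (T = 67*(-1/62) = -67/62 ≈ -1.0806)
T*E = -67/62*1380 = -46230/31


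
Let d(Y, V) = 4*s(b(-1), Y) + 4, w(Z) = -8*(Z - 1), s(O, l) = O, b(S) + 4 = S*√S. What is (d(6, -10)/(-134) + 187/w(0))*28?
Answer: 88039/134 + 56*I/67 ≈ 657.01 + 0.83582*I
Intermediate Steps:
b(S) = -4 + S^(3/2) (b(S) = -4 + S*√S = -4 + S^(3/2))
w(Z) = 8 - 8*Z (w(Z) = -8*(-1 + Z) = 8 - 8*Z)
d(Y, V) = -12 - 4*I (d(Y, V) = 4*(-4 + (-1)^(3/2)) + 4 = 4*(-4 - I) + 4 = (-16 - 4*I) + 4 = -12 - 4*I)
(d(6, -10)/(-134) + 187/w(0))*28 = ((-12 - 4*I)/(-134) + 187/(8 - 8*0))*28 = ((-12 - 4*I)*(-1/134) + 187/(8 + 0))*28 = ((6/67 + 2*I/67) + 187/8)*28 = (12577/536 + 2*I/67)*28 = 88039/134 + 56*I/67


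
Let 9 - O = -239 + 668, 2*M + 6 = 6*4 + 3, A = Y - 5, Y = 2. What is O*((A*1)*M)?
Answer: 13230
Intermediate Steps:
A = -3 (A = 2 - 5 = -3)
M = 21/2 (M = -3 + (6*4 + 3)/2 = -3 + (24 + 3)/2 = -3 + (½)*27 = -3 + 27/2 = 21/2 ≈ 10.500)
O = -420 (O = 9 - (-239 + 668) = 9 - 1*429 = 9 - 429 = -420)
O*((A*1)*M) = -420*(-3*1)*21/2 = -(-1260)*21/2 = -420*(-63/2) = 13230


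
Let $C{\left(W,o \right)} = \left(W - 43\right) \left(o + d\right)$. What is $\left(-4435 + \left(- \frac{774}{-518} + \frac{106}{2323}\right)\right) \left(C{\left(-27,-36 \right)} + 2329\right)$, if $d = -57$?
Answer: $- \frac{23577346063260}{601657} \approx -3.9187 \cdot 10^{7}$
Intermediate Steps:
$C{\left(W,o \right)} = \left(-57 + o\right) \left(-43 + W\right)$ ($C{\left(W,o \right)} = \left(W - 43\right) \left(o - 57\right) = \left(-43 + W\right) \left(-57 + o\right) = \left(-57 + o\right) \left(-43 + W\right)$)
$\left(-4435 + \left(- \frac{774}{-518} + \frac{106}{2323}\right)\right) \left(C{\left(-27,-36 \right)} + 2329\right) = \left(-4435 + \left(- \frac{774}{-518} + \frac{106}{2323}\right)\right) \left(\left(2451 - -1539 - -1548 - -972\right) + 2329\right) = \left(-4435 + \left(\left(-774\right) \left(- \frac{1}{518}\right) + 106 \cdot \frac{1}{2323}\right)\right) \left(\left(2451 + 1539 + 1548 + 972\right) + 2329\right) = \left(-4435 + \left(\frac{387}{259} + \frac{106}{2323}\right)\right) \left(6510 + 2329\right) = \left(-4435 + \frac{926455}{601657}\right) 8839 = \left(- \frac{2667422340}{601657}\right) 8839 = - \frac{23577346063260}{601657}$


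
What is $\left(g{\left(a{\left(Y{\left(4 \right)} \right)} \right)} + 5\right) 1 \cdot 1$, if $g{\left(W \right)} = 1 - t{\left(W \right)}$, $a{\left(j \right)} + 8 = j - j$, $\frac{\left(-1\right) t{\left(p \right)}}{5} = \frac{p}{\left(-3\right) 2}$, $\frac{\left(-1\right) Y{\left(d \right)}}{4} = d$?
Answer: $\frac{38}{3} \approx 12.667$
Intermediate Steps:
$Y{\left(d \right)} = - 4 d$
$t{\left(p \right)} = \frac{5 p}{6}$ ($t{\left(p \right)} = - 5 \frac{p}{\left(-3\right) 2} = - 5 \frac{p}{-6} = - 5 p \left(- \frac{1}{6}\right) = - 5 \left(- \frac{p}{6}\right) = \frac{5 p}{6}$)
$a{\left(j \right)} = -8$ ($a{\left(j \right)} = -8 + \left(j - j\right) = -8 + 0 = -8$)
$g{\left(W \right)} = 1 - \frac{5 W}{6}$
$\left(g{\left(a{\left(Y{\left(4 \right)} \right)} \right)} + 5\right) 1 \cdot 1 = \left(\left(1 - - \frac{20}{3}\right) + 5\right) 1 \cdot 1 = \left(\left(1 + \frac{20}{3}\right) + 5\right) 1 \cdot 1 = \left(\frac{23}{3} + 5\right) 1 \cdot 1 = \frac{38}{3} \cdot 1 \cdot 1 = \frac{38}{3} \cdot 1 = \frac{38}{3}$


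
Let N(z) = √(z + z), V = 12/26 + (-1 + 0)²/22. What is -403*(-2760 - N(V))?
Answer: 1112280 + 31*√20735/11 ≈ 1.1127e+6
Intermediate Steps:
V = 145/286 (V = 12*(1/26) + (-1)²*(1/22) = 6/13 + 1*(1/22) = 6/13 + 1/22 = 145/286 ≈ 0.50699)
N(z) = √2*√z (N(z) = √(2*z) = √2*√z)
-403*(-2760 - N(V)) = -403*(-2760 - √2*√(145/286)) = -403*(-2760 - √2*√41470/286) = -403*(-2760 - √20735/143) = 1112280 + 31*√20735/11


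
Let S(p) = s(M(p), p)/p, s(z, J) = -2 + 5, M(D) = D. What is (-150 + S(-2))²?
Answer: 91809/4 ≈ 22952.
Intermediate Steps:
s(z, J) = 3
S(p) = 3/p
(-150 + S(-2))² = (-150 + 3/(-2))² = (-150 + 3*(-½))² = (-150 - 3/2)² = (-303/2)² = 91809/4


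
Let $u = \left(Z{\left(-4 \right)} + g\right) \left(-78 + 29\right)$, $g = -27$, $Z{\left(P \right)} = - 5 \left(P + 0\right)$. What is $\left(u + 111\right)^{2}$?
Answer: $206116$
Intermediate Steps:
$Z{\left(P \right)} = - 5 P$
$u = 343$ ($u = \left(\left(-5\right) \left(-4\right) - 27\right) \left(-78 + 29\right) = \left(20 - 27\right) \left(-49\right) = \left(-7\right) \left(-49\right) = 343$)
$\left(u + 111\right)^{2} = \left(343 + 111\right)^{2} = 454^{2} = 206116$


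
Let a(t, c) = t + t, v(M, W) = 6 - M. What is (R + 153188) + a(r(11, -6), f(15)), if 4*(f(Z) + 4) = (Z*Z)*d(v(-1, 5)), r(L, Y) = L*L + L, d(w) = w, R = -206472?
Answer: -53020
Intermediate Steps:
r(L, Y) = L + L² (r(L, Y) = L² + L = L + L²)
f(Z) = -4 + 7*Z²/4 (f(Z) = -4 + ((Z*Z)*(6 - 1*(-1)))/4 = -4 + (Z²*(6 + 1))/4 = -4 + (Z²*7)/4 = -4 + (7*Z²)/4 = -4 + 7*Z²/4)
a(t, c) = 2*t
(R + 153188) + a(r(11, -6), f(15)) = (-206472 + 153188) + 2*(11*(1 + 11)) = -53284 + 2*(11*12) = -53284 + 2*132 = -53284 + 264 = -53020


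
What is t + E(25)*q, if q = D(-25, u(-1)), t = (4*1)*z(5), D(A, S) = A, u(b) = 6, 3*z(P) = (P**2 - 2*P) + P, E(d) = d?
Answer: -1795/3 ≈ -598.33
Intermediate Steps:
z(P) = -P/3 + P**2/3 (z(P) = ((P**2 - 2*P) + P)/3 = (P**2 - P)/3 = -P/3 + P**2/3)
t = 80/3 (t = (4*1)*((1/3)*5*(-1 + 5)) = 4*((1/3)*5*4) = 4*(20/3) = 80/3 ≈ 26.667)
q = -25
t + E(25)*q = 80/3 + 25*(-25) = 80/3 - 625 = -1795/3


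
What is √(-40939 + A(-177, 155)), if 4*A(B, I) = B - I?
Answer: 3*I*√4558 ≈ 202.54*I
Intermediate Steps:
A(B, I) = -I/4 + B/4 (A(B, I) = (B - I)/4 = -I/4 + B/4)
√(-40939 + A(-177, 155)) = √(-40939 + (-¼*155 + (¼)*(-177))) = √(-40939 + (-155/4 - 177/4)) = √(-40939 - 83) = √(-41022) = 3*I*√4558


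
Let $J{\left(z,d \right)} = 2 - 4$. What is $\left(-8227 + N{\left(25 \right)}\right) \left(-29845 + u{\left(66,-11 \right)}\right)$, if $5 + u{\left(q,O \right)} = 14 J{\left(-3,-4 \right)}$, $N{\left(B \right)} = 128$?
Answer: $241981922$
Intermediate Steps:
$J{\left(z,d \right)} = -2$ ($J{\left(z,d \right)} = 2 - 4 = -2$)
$u{\left(q,O \right)} = -33$ ($u{\left(q,O \right)} = -5 + 14 \left(-2\right) = -5 - 28 = -33$)
$\left(-8227 + N{\left(25 \right)}\right) \left(-29845 + u{\left(66,-11 \right)}\right) = \left(-8227 + 128\right) \left(-29845 - 33\right) = \left(-8099\right) \left(-29878\right) = 241981922$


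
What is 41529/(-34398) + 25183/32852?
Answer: -83010979/188340516 ≈ -0.44075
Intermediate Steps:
41529/(-34398) + 25183/32852 = 41529*(-1/34398) + 25183*(1/32852) = -13843/11466 + 25183/32852 = -83010979/188340516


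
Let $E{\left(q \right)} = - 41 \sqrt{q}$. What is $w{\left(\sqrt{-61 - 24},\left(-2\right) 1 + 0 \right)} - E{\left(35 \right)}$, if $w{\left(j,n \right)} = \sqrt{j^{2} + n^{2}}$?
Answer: $9 i + 41 \sqrt{35} \approx 242.56 + 9.0 i$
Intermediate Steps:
$w{\left(\sqrt{-61 - 24},\left(-2\right) 1 + 0 \right)} - E{\left(35 \right)} = \sqrt{\left(\sqrt{-61 - 24}\right)^{2} + \left(\left(-2\right) 1 + 0\right)^{2}} - - 41 \sqrt{35} = \sqrt{\left(\sqrt{-85}\right)^{2} + \left(-2 + 0\right)^{2}} + 41 \sqrt{35} = \sqrt{\left(i \sqrt{85}\right)^{2} + \left(-2\right)^{2}} + 41 \sqrt{35} = \sqrt{-85 + 4} + 41 \sqrt{35} = \sqrt{-81} + 41 \sqrt{35} = 9 i + 41 \sqrt{35}$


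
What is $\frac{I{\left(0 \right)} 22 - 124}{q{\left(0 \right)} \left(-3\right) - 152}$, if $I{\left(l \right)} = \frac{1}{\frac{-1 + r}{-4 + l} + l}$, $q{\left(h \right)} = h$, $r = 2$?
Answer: $\frac{53}{38} \approx 1.3947$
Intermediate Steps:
$I{\left(l \right)} = \frac{1}{l + \frac{1}{-4 + l}}$ ($I{\left(l \right)} = \frac{1}{\frac{-1 + 2}{-4 + l} + l} = \frac{1}{1 \frac{1}{-4 + l} + l} = \frac{1}{\frac{1}{-4 + l} + l} = \frac{1}{l + \frac{1}{-4 + l}}$)
$\frac{I{\left(0 \right)} 22 - 124}{q{\left(0 \right)} \left(-3\right) - 152} = \frac{\frac{-4 + 0}{1 + 0^{2} - 0} \cdot 22 - 124}{0 \left(-3\right) - 152} = \frac{\frac{1}{1 + 0 + 0} \left(-4\right) 22 - 124}{0 - 152} = \frac{1^{-1} \left(-4\right) 22 - 124}{-152} = \left(1 \left(-4\right) 22 - 124\right) \left(- \frac{1}{152}\right) = \left(\left(-4\right) 22 - 124\right) \left(- \frac{1}{152}\right) = \left(-88 - 124\right) \left(- \frac{1}{152}\right) = \left(-212\right) \left(- \frac{1}{152}\right) = \frac{53}{38}$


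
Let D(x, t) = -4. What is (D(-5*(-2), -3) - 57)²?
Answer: 3721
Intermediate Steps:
(D(-5*(-2), -3) - 57)² = (-4 - 57)² = (-61)² = 3721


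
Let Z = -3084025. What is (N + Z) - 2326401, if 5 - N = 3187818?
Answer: -8598239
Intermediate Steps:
N = -3187813 (N = 5 - 1*3187818 = 5 - 3187818 = -3187813)
(N + Z) - 2326401 = (-3187813 - 3084025) - 2326401 = -6271838 - 2326401 = -8598239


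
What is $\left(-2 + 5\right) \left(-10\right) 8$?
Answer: $-240$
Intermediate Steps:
$\left(-2 + 5\right) \left(-10\right) 8 = 3 \left(-10\right) 8 = \left(-30\right) 8 = -240$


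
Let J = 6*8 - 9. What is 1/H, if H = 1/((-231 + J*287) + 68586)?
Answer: 79548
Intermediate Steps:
J = 39 (J = 48 - 9 = 39)
H = 1/79548 (H = 1/((-231 + 39*287) + 68586) = 1/((-231 + 11193) + 68586) = 1/(10962 + 68586) = 1/79548 ≈ 1.2571e-5)
1/H = 1/(1/79548) = 79548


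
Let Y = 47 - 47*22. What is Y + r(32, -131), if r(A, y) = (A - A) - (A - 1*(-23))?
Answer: -1042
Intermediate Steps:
Y = -987 (Y = 47 - 1034 = -987)
r(A, y) = -23 - A (r(A, y) = 0 - (A + 23) = 0 - (23 + A) = 0 + (-23 - A) = -23 - A)
Y + r(32, -131) = -987 + (-23 - 1*32) = -987 + (-23 - 32) = -987 - 55 = -1042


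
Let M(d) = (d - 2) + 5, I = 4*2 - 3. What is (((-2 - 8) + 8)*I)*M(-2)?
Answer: -10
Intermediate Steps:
I = 5 (I = 8 - 3 = 5)
M(d) = 3 + d (M(d) = (-2 + d) + 5 = 3 + d)
(((-2 - 8) + 8)*I)*M(-2) = (((-2 - 8) + 8)*5)*(3 - 2) = ((-10 + 8)*5)*1 = -2*5*1 = -10*1 = -10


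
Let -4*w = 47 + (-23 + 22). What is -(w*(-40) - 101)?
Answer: -359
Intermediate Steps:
w = -23/2 (w = -(47 + (-23 + 22))/4 = -(47 - 1)/4 = -¼*46 = -23/2 ≈ -11.500)
-(w*(-40) - 101) = -(-23/2*(-40) - 101) = -(460 - 101) = -1*359 = -359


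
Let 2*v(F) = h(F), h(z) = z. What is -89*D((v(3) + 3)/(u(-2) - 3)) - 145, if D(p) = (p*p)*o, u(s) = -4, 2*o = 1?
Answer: -64049/392 ≈ -163.39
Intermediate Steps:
o = ½ (o = (½)*1 = ½ ≈ 0.50000)
v(F) = F/2
D(p) = p²/2 (D(p) = (p*p)*(½) = p²*(½) = p²/2)
-89*D((v(3) + 3)/(u(-2) - 3)) - 145 = -89*(((½)*3 + 3)/(-4 - 3))²/2 - 145 = -89*((3/2 + 3)/(-7))²/2 - 145 = -89*((9/2)*(-⅐))²/2 - 145 = -89*(-9/14)²/2 - 145 = -89*81/(2*196) - 145 = -89*81/392 - 145 = -7209/392 - 145 = -64049/392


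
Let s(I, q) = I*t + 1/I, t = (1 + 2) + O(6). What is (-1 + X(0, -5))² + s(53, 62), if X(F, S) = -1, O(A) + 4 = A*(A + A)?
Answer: 199652/53 ≈ 3767.0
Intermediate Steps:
O(A) = -4 + 2*A² (O(A) = -4 + A*(A + A) = -4 + A*(2*A) = -4 + 2*A²)
t = 71 (t = (1 + 2) + (-4 + 2*6²) = 3 + (-4 + 2*36) = 3 + (-4 + 72) = 3 + 68 = 71)
s(I, q) = 1/I + 71*I (s(I, q) = I*71 + 1/I = 71*I + 1/I = 1/I + 71*I)
(-1 + X(0, -5))² + s(53, 62) = (-1 - 1)² + (1/53 + 71*53) = (-2)² + (1/53 + 3763) = 4 + 199440/53 = 199652/53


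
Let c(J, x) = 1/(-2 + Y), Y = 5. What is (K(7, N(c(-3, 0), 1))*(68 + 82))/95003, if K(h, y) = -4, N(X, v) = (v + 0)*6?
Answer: -600/95003 ≈ -0.0063156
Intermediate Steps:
c(J, x) = ⅓ (c(J, x) = 1/(-2 + 5) = 1/3 = ⅓)
N(X, v) = 6*v (N(X, v) = v*6 = 6*v)
(K(7, N(c(-3, 0), 1))*(68 + 82))/95003 = -4*(68 + 82)/95003 = -4*150*(1/95003) = -600*1/95003 = -600/95003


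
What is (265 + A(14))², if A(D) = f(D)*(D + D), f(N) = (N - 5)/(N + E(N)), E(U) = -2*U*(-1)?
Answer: 73441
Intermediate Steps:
E(U) = 2*U
f(N) = (-5 + N)/(3*N) (f(N) = (N - 5)/(N + 2*N) = (-5 + N)/((3*N)) = (-5 + N)*(1/(3*N)) = (-5 + N)/(3*N))
A(D) = -10/3 + 2*D/3 (A(D) = ((-5 + D)/(3*D))*(D + D) = ((-5 + D)/(3*D))*(2*D) = -10/3 + 2*D/3)
(265 + A(14))² = (265 + (-10/3 + (⅔)*14))² = (265 + (-10/3 + 28/3))² = (265 + 6)² = 271² = 73441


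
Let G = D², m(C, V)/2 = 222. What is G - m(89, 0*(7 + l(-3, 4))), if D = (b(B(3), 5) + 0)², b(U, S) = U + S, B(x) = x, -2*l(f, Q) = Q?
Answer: 3652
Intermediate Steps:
l(f, Q) = -Q/2
m(C, V) = 444 (m(C, V) = 2*222 = 444)
b(U, S) = S + U
D = 64 (D = ((5 + 3) + 0)² = (8 + 0)² = 8² = 64)
G = 4096 (G = 64² = 4096)
G - m(89, 0*(7 + l(-3, 4))) = 4096 - 1*444 = 4096 - 444 = 3652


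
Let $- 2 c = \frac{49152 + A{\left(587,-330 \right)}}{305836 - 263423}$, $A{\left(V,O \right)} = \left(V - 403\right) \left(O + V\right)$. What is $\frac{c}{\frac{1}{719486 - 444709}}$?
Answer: $- \frac{13249746940}{42413} \approx -3.124 \cdot 10^{5}$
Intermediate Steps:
$A{\left(V,O \right)} = \left(-403 + V\right) \left(O + V\right)$
$c = - \frac{48220}{42413}$ ($c = - \frac{\left(49152 - \left(297281 - 344569\right)\right) \frac{1}{305836 - 263423}}{2} = - \frac{\left(49152 + \left(344569 + 132990 - 236561 - 193710\right)\right) \frac{1}{42413}}{2} = - \frac{\left(49152 + 47288\right) \frac{1}{42413}}{2} = - \frac{96440 \cdot \frac{1}{42413}}{2} = \left(- \frac{1}{2}\right) \frac{96440}{42413} = - \frac{48220}{42413} \approx -1.1369$)
$\frac{c}{\frac{1}{719486 - 444709}} = - \frac{48220}{42413 \frac{1}{719486 - 444709}} = - \frac{48220}{42413 \cdot \frac{1}{274777}} = - \frac{48220 \frac{1}{\frac{1}{274777}}}{42413} = \left(- \frac{48220}{42413}\right) 274777 = - \frac{13249746940}{42413}$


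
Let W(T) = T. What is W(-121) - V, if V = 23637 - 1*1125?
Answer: -22633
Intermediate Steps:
V = 22512 (V = 23637 - 1125 = 22512)
W(-121) - V = -121 - 1*22512 = -121 - 22512 = -22633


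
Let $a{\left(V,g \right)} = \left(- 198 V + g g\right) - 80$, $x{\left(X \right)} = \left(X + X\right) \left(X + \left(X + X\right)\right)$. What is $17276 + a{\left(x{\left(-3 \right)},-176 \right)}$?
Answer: $37480$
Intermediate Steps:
$x{\left(X \right)} = 6 X^{2}$ ($x{\left(X \right)} = 2 X \left(X + 2 X\right) = 2 X 3 X = 6 X^{2}$)
$a{\left(V,g \right)} = -80 + g^{2} - 198 V$ ($a{\left(V,g \right)} = \left(- 198 V + g^{2}\right) - 80 = \left(g^{2} - 198 V\right) - 80 = -80 + g^{2} - 198 V$)
$17276 + a{\left(x{\left(-3 \right)},-176 \right)} = 17276 - \left(80 - 30976 + 198 \cdot 6 \left(-3\right)^{2}\right) = 17276 - \left(-30896 + 198 \cdot 6 \cdot 9\right) = 17276 - -20204 = 17276 + 20204 = 37480$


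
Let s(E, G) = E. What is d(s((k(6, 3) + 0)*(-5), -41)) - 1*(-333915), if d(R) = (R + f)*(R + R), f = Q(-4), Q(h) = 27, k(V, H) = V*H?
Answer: 345255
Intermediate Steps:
k(V, H) = H*V
f = 27
d(R) = 2*R*(27 + R) (d(R) = (R + 27)*(R + R) = (27 + R)*(2*R) = 2*R*(27 + R))
d(s((k(6, 3) + 0)*(-5), -41)) - 1*(-333915) = 2*((3*6 + 0)*(-5))*(27 + (3*6 + 0)*(-5)) - 1*(-333915) = 2*((18 + 0)*(-5))*(27 + (18 + 0)*(-5)) + 333915 = 2*(18*(-5))*(27 + 18*(-5)) + 333915 = 2*(-90)*(27 - 90) + 333915 = 2*(-90)*(-63) + 333915 = 11340 + 333915 = 345255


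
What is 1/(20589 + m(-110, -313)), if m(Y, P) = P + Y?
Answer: 1/20166 ≈ 4.9588e-5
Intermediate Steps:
1/(20589 + m(-110, -313)) = 1/(20589 + (-313 - 110)) = 1/(20589 - 423) = 1/20166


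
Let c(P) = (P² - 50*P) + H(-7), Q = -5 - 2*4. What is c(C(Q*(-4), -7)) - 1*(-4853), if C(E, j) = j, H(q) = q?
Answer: 5245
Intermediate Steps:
Q = -13 (Q = -5 - 8 = -13)
c(P) = -7 + P² - 50*P (c(P) = (P² - 50*P) - 7 = -7 + P² - 50*P)
c(C(Q*(-4), -7)) - 1*(-4853) = (-7 + (-7)² - 50*(-7)) - 1*(-4853) = (-7 + 49 + 350) + 4853 = 392 + 4853 = 5245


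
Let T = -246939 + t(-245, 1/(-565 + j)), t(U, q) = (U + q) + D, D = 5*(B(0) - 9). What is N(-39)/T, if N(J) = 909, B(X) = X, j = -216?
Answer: -236643/64361950 ≈ -0.0036768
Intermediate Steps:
D = -45 (D = 5*(0 - 9) = 5*(-9) = -45)
t(U, q) = -45 + U + q (t(U, q) = (U + q) - 45 = -45 + U + q)
T = -193085850/781 (T = -246939 + (-45 - 245 + 1/(-565 - 216)) = -246939 + (-45 - 245 + 1/(-781)) = -246939 + (-45 - 245 - 1/781) = -246939 - 226491/781 = -193085850/781 ≈ -2.4723e+5)
N(-39)/T = 909/(-193085850/781) = 909*(-781/193085850) = -236643/64361950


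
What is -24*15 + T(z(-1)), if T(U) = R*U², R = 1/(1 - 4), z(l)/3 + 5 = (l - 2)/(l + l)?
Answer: -1587/4 ≈ -396.75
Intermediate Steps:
z(l) = -15 + 3*(-2 + l)/(2*l) (z(l) = -15 + 3*((l - 2)/(l + l)) = -15 + 3*((-2 + l)/((2*l))) = -15 + 3*((-2 + l)*(1/(2*l))) = -15 + 3*((-2 + l)/(2*l)) = -15 + 3*(-2 + l)/(2*l))
R = -⅓ (R = 1/(-3) = -⅓ ≈ -0.33333)
T(U) = -U²/3
-24*15 + T(z(-1)) = -24*15 - (-27/2 - 3/(-1))²/3 = -360 - (-27/2 - 3*(-1))²/3 = -360 - (-27/2 + 3)²/3 = -360 - (-21/2)²/3 = -360 - ⅓*441/4 = -360 - 147/4 = -1587/4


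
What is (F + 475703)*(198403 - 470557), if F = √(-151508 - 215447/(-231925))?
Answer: -129464474262 - 272154*I*√325977799931481/46385 ≈ -1.2946e+11 - 1.0593e+8*I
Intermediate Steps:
F = I*√325977799931481/46385 (F = √(-151508 - 215447*(-1/231925)) = √(-151508 + 215447/231925) = √(-35138277453/231925) = I*√325977799931481/46385 ≈ 389.24*I)
(F + 475703)*(198403 - 470557) = (I*√325977799931481/46385 + 475703)*(198403 - 470557) = (475703 + I*√325977799931481/46385)*(-272154) = -129464474262 - 272154*I*√325977799931481/46385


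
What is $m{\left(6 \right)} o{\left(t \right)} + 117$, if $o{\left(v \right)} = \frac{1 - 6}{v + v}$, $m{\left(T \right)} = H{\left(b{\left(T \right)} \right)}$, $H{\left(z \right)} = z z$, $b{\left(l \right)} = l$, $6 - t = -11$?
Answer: $\frac{1899}{17} \approx 111.71$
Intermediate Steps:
$t = 17$ ($t = 6 - -11 = 6 + 11 = 17$)
$H{\left(z \right)} = z^{2}$
$m{\left(T \right)} = T^{2}$
$o{\left(v \right)} = - \frac{5}{2 v}$
$m{\left(6 \right)} o{\left(t \right)} + 117 = 6^{2} \left(- \frac{5}{2 \cdot 17}\right) + 117 = 36 \left(\left(- \frac{5}{2}\right) \frac{1}{17}\right) + 117 = 36 \left(- \frac{5}{34}\right) + 117 = - \frac{90}{17} + 117 = \frac{1899}{17}$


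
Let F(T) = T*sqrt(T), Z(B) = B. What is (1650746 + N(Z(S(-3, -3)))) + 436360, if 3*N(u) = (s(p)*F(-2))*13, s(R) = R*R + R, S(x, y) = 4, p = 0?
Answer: 2087106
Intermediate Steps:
F(T) = T**(3/2)
s(R) = R + R**2 (s(R) = R**2 + R = R + R**2)
N(u) = 0 (N(u) = (((0*(1 + 0))*(-2)**(3/2))*13)/3 = (((0*1)*(-2*I*sqrt(2)))*13)/3 = ((0*(-2*I*sqrt(2)))*13)/3 = (0*13)/3 = (1/3)*0 = 0)
(1650746 + N(Z(S(-3, -3)))) + 436360 = (1650746 + 0) + 436360 = 1650746 + 436360 = 2087106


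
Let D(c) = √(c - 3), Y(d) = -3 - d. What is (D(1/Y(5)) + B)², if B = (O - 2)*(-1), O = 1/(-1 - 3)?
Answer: 31/16 + 45*I*√2/8 ≈ 1.9375 + 7.9549*I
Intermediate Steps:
O = -¼ (O = 1/(-4) = -¼ ≈ -0.25000)
D(c) = √(-3 + c)
B = 9/4 (B = (-¼ - 2)*(-1) = -9/4*(-1) = 9/4 ≈ 2.2500)
(D(1/Y(5)) + B)² = (√(-3 + 1/(-3 - 1*5)) + 9/4)² = (√(-3 + 1/(-3 - 5)) + 9/4)² = (√(-3 + 1/(-8)) + 9/4)² = (√(-3 - ⅛) + 9/4)² = (√(-25/8) + 9/4)² = (5*I*√2/4 + 9/4)² = (9/4 + 5*I*√2/4)²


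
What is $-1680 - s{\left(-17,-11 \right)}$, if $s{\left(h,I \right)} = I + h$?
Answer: $-1652$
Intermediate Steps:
$-1680 - s{\left(-17,-11 \right)} = -1680 - \left(-11 - 17\right) = -1680 - -28 = -1680 + 28 = -1652$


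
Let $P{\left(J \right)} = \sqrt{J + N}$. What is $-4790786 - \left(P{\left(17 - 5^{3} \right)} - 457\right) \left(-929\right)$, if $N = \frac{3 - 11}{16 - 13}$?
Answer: $-5215339 + \frac{1858 i \sqrt{249}}{3} \approx -5.2153 \cdot 10^{6} + 9772.9 i$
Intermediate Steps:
$N = - \frac{8}{3} \approx -2.6667$
$P{\left(J \right)} = \sqrt{- \frac{8}{3} + J}$ ($P{\left(J \right)} = \sqrt{J - \frac{8}{3}} = \sqrt{- \frac{8}{3} + J}$)
$-4790786 - \left(P{\left(17 - 5^{3} \right)} - 457\right) \left(-929\right) = -4790786 - \left(\frac{\sqrt{-24 + 9 \left(17 - 5^{3}\right)}}{3} - 457\right) \left(-929\right) = -4790786 - \left(\frac{\sqrt{-24 + 9 \left(17 - 125\right)}}{3} - 457\right) \left(-929\right) = -4790786 - \left(\frac{\sqrt{-24 + 9 \left(-108\right)}}{3} - 457\right) \left(-929\right) = -4790786 - \left(\frac{\sqrt{-24 - 972}}{3} - 457\right) \left(-929\right) = -4790786 - \left(\frac{\sqrt{-996}}{3} - 457\right) \left(-929\right) = -4790786 - \left(\frac{2 i \sqrt{249}}{3} - 457\right) \left(-929\right) = -4790786 - \left(-457 + \frac{2 i \sqrt{249}}{3}\right) \left(-929\right) = -4790786 - \left(424553 - \frac{1858 i \sqrt{249}}{3}\right) = -5215339 + \frac{1858 i \sqrt{249}}{3}$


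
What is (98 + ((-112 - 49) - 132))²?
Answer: 38025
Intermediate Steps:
(98 + ((-112 - 49) - 132))² = (98 + (-161 - 132))² = (98 - 293)² = (-195)² = 38025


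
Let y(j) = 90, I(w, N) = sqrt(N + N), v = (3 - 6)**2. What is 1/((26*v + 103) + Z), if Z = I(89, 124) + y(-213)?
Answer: 427/182081 - 2*sqrt(62)/182081 ≈ 0.0022586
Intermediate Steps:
v = 9 (v = (-3)**2 = 9)
I(w, N) = sqrt(2)*sqrt(N) (I(w, N) = sqrt(2*N) = sqrt(2)*sqrt(N))
Z = 90 + 2*sqrt(62) (Z = sqrt(2)*sqrt(124) + 90 = sqrt(2)*(2*sqrt(31)) + 90 = 2*sqrt(62) + 90 = 90 + 2*sqrt(62) ≈ 105.75)
1/((26*v + 103) + Z) = 1/((26*9 + 103) + (90 + 2*sqrt(62))) = 1/((234 + 103) + (90 + 2*sqrt(62))) = 1/(337 + (90 + 2*sqrt(62))) = 1/(427 + 2*sqrt(62))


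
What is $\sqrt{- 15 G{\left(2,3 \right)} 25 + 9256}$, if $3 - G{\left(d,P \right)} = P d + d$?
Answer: $\sqrt{11131} \approx 105.5$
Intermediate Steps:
$G{\left(d,P \right)} = 3 - d - P d$ ($G{\left(d,P \right)} = 3 - \left(P d + d\right) = 3 - \left(d + P d\right) = 3 - d - P d$)
$\sqrt{- 15 G{\left(2,3 \right)} 25 + 9256} = \sqrt{- 15 \left(3 - 2 - 3 \cdot 2\right) 25 + 9256} = \sqrt{- 15 \left(3 - 2 - 6\right) 25 + 9256} = \sqrt{\left(-15\right) \left(-5\right) 25 + 9256} = \sqrt{75 \cdot 25 + 9256} = \sqrt{1875 + 9256} = \sqrt{11131}$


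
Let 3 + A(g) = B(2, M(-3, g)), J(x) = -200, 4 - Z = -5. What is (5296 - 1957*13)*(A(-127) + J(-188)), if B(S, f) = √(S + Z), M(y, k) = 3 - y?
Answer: 4089435 - 20145*√11 ≈ 4.0226e+6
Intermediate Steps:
Z = 9 (Z = 4 - 1*(-5) = 4 + 5 = 9)
B(S, f) = √(9 + S) (B(S, f) = √(S + 9) = √(9 + S))
A(g) = -3 + √11 (A(g) = -3 + √(9 + 2) = -3 + √11)
(5296 - 1957*13)*(A(-127) + J(-188)) = (5296 - 1957*13)*((-3 + √11) - 200) = (5296 - 25441)*(-203 + √11) = -20145*(-203 + √11) = 4089435 - 20145*√11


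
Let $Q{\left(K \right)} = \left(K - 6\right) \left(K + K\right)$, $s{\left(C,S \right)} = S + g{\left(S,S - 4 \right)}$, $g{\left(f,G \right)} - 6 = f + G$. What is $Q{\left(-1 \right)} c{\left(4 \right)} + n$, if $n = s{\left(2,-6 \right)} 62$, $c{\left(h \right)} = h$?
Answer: $-936$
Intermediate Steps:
$g{\left(f,G \right)} = 6 + G + f$ ($g{\left(f,G \right)} = 6 + \left(f + G\right) = 6 + \left(G + f\right) = 6 + G + f$)
$s{\left(C,S \right)} = 2 + 3 S$ ($s{\left(C,S \right)} = S + \left(6 + \left(S - 4\right) + S\right) = S + \left(6 + \left(-4 + S\right) + S\right) = S + \left(2 + 2 S\right) = 2 + 3 S$)
$Q{\left(K \right)} = 2 K \left(-6 + K\right)$ ($Q{\left(K \right)} = \left(-6 + K\right) 2 K = 2 K \left(-6 + K\right)$)
$n = -992$ ($n = \left(2 + 3 \left(-6\right)\right) 62 = \left(2 - 18\right) 62 = \left(-16\right) 62 = -992$)
$Q{\left(-1 \right)} c{\left(4 \right)} + n = 2 \left(-1\right) \left(-6 - 1\right) 4 - 992 = 2 \left(-1\right) \left(-7\right) 4 - 992 = 14 \cdot 4 - 992 = 56 - 992 = -936$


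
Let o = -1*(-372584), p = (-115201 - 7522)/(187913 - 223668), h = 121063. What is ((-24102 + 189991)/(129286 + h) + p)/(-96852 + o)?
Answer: 18327470761/1234070067691670 ≈ 1.4851e-5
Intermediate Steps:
p = 122723/35755 (p = -122723/(-35755) = -122723*(-1/35755) = 122723/35755 ≈ 3.4323)
o = 372584
((-24102 + 189991)/(129286 + h) + p)/(-96852 + o) = ((-24102 + 189991)/(129286 + 121063) + 122723/35755)/(-96852 + 372584) = (165889/250349 + 122723/35755)/275732 = (165889*(1/250349) + 122723/35755)*(1/275732) = (165889/250349 + 122723/35755)*(1/275732) = (36654941522/8951228495)*(1/275732) = 18327470761/1234070067691670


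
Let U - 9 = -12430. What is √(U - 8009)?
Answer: 3*I*√2270 ≈ 142.93*I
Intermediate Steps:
U = -12421 (U = 9 - 12430 = -12421)
√(U - 8009) = √(-12421 - 8009) = √(-20430) = 3*I*√2270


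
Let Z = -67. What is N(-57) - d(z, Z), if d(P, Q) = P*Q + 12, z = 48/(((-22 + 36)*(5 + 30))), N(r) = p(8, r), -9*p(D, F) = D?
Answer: -13948/2205 ≈ -6.3256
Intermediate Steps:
p(D, F) = -D/9
N(r) = -8/9 (N(r) = -⅑*8 = -8/9)
z = 24/245 (z = 48/((14*35)) = 48/490 = 48*(1/490) = 24/245 ≈ 0.097959)
d(P, Q) = 12 + P*Q
N(-57) - d(z, Z) = -8/9 - (12 + (24/245)*(-67)) = -8/9 - (12 - 1608/245) = -8/9 - 1*1332/245 = -8/9 - 1332/245 = -13948/2205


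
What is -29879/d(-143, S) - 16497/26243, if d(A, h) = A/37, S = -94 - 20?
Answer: 29009881018/3752749 ≈ 7730.3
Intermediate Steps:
S = -114
d(A, h) = A/37 (d(A, h) = A*(1/37) = A/37)
-29879/d(-143, S) - 16497/26243 = -29879/((1/37)*(-143)) - 16497/26243 = -29879/(-143/37) - 16497*1/26243 = -29879*(-37/143) - 16497/26243 = 1105523/143 - 16497/26243 = 29009881018/3752749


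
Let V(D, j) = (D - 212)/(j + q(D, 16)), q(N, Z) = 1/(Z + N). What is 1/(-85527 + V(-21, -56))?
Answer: -281/24031922 ≈ -1.1693e-5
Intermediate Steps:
q(N, Z) = 1/(N + Z)
V(D, j) = (-212 + D)/(j + 1/(16 + D)) (V(D, j) = (D - 212)/(j + 1/(D + 16)) = (-212 + D)/(j + 1/(16 + D)))
1/(-85527 + V(-21, -56)) = 1/(-85527 + (-212 - 21)*(16 - 21)/(1 - 56*(16 - 21))) = 1/(-85527 - 233*(-5)/(1 - 56*(-5))) = 1/(-85527 - 233*(-5)/(1 + 280)) = 1/(-85527 - 233*(-5)/281) = 1/(-85527 + (1/281)*(-233)*(-5)) = 1/(-85527 + 1165/281) = 1/(-24031922/281) = -281/24031922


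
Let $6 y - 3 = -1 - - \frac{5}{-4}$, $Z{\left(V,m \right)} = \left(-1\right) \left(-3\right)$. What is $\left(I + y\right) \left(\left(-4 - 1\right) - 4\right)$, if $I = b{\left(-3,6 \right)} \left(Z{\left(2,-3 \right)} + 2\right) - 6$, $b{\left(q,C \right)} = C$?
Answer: $- \frac{1737}{8} \approx -217.13$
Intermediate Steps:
$Z{\left(V,m \right)} = 3$
$y = \frac{1}{8}$ ($y = \frac{1}{2} + \frac{-1 - - \frac{5}{-4}}{6} = \frac{1}{2} + \frac{-1 - \left(-5\right) \left(- \frac{1}{4}\right)}{6} = \frac{1}{2} + \frac{-1 - \frac{5}{4}}{6} = \frac{1}{2} + \frac{1}{6} \left(- \frac{9}{4}\right) = \frac{1}{2} - \frac{3}{8} = \frac{1}{8} \approx 0.125$)
$I = 24$ ($I = 6 \left(3 + 2\right) - 6 = 6 \cdot 5 - 6 = 30 - 6 = 24$)
$\left(I + y\right) \left(\left(-4 - 1\right) - 4\right) = \left(24 + \frac{1}{8}\right) \left(\left(-4 - 1\right) - 4\right) = \frac{193 \left(-5 - 4\right)}{8} = \frac{193}{8} \left(-9\right) = - \frac{1737}{8}$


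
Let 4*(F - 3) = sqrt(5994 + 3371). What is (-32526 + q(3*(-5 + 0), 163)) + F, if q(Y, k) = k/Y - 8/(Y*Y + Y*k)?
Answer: -18056294/555 + sqrt(9365)/4 ≈ -32510.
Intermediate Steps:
F = 3 + sqrt(9365)/4 (F = 3 + sqrt(5994 + 3371)/4 = 3 + sqrt(9365)/4 ≈ 27.193)
q(Y, k) = -8/(Y**2 + Y*k) + k/Y (q(Y, k) = k/Y - 8/(Y**2 + Y*k) = -8/(Y**2 + Y*k) + k/Y)
(-32526 + q(3*(-5 + 0), 163)) + F = (-32526 + (-8 + 163**2 + (3*(-5 + 0))*163)/(((3*(-5 + 0)))*(3*(-5 + 0) + 163))) + (3 + sqrt(9365)/4) = (-32526 + (-8 + 26569 + (3*(-5))*163)/(((3*(-5)))*(3*(-5) + 163))) + (3 + sqrt(9365)/4) = (-32526 + (-8 + 26569 - 15*163)/((-15)*(-15 + 163))) + (3 + sqrt(9365)/4) = (-32526 - 1/15*(-8 + 26569 - 2445)/148) + (3 + sqrt(9365)/4) = (-32526 - 1/15*1/148*24116) + (3 + sqrt(9365)/4) = (-32526 - 6029/555) + (3 + sqrt(9365)/4) = -18057959/555 + (3 + sqrt(9365)/4) = -18056294/555 + sqrt(9365)/4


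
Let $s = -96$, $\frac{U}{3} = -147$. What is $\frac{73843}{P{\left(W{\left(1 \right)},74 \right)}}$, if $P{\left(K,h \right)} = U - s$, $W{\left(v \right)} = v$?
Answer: $- \frac{73843}{345} \approx -214.04$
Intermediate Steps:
$U = -441$ ($U = 3 \left(-147\right) = -441$)
$P{\left(K,h \right)} = -345$ ($P{\left(K,h \right)} = -441 - -96 = -441 + 96 = -345$)
$\frac{73843}{P{\left(W{\left(1 \right)},74 \right)}} = \frac{73843}{-345} = 73843 \left(- \frac{1}{345}\right) = - \frac{73843}{345}$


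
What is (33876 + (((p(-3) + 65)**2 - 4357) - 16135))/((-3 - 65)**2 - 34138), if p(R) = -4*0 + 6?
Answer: -18425/29514 ≈ -0.62428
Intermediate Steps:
p(R) = 6 (p(R) = 0 + 6 = 6)
(33876 + (((p(-3) + 65)**2 - 4357) - 16135))/((-3 - 65)**2 - 34138) = (33876 + (((6 + 65)**2 - 4357) - 16135))/((-3 - 65)**2 - 34138) = (33876 + ((71**2 - 4357) - 16135))/((-68)**2 - 34138) = (33876 + ((5041 - 4357) - 16135))/(4624 - 34138) = (33876 + (684 - 16135))/(-29514) = (33876 - 15451)*(-1/29514) = 18425*(-1/29514) = -18425/29514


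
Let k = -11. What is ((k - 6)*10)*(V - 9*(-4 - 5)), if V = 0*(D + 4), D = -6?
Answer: -13770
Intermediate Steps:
V = 0 (V = 0*(-6 + 4) = 0*(-2) = 0)
((k - 6)*10)*(V - 9*(-4 - 5)) = ((-11 - 6)*10)*(0 - 9*(-4 - 5)) = (-17*10)*(0 - 9*(-9)) = -170*(0 + 81) = -170*81 = -13770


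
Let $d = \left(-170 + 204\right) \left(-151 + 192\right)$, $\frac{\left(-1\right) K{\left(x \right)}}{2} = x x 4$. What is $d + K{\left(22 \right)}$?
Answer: $-2478$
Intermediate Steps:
$K{\left(x \right)} = - 8 x^{2}$ ($K{\left(x \right)} = - 2 x x 4 = - 2 x^{2} \cdot 4 = - 2 \cdot 4 x^{2} = - 8 x^{2}$)
$d = 1394$ ($d = 34 \cdot 41 = 1394$)
$d + K{\left(22 \right)} = 1394 - 8 \cdot 22^{2} = 1394 - 3872 = -2478$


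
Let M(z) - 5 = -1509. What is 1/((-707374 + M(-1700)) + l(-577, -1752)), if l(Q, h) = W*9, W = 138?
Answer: -1/707636 ≈ -1.4132e-6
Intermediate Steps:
M(z) = -1504 (M(z) = 5 - 1509 = -1504)
l(Q, h) = 1242 (l(Q, h) = 138*9 = 1242)
1/((-707374 + M(-1700)) + l(-577, -1752)) = 1/((-707374 - 1504) + 1242) = 1/(-708878 + 1242) = 1/(-707636) = -1/707636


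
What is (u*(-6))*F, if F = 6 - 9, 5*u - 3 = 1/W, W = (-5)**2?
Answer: 1368/125 ≈ 10.944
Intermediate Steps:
W = 25
u = 76/125 (u = 3/5 + (1/5)/25 = 3/5 + (1/5)*(1/25) = 3/5 + 1/125 = 76/125 ≈ 0.60800)
F = -3
(u*(-6))*F = ((76/125)*(-6))*(-3) = -456/125*(-3) = 1368/125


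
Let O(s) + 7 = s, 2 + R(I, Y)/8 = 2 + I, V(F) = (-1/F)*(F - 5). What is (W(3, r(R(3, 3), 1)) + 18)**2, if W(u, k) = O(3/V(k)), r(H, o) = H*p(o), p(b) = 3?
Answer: 271441/4489 ≈ 60.468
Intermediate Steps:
V(F) = -(-5 + F)/F (V(F) = (-1/F)*(-5 + F) = -(-5 + F)/F)
R(I, Y) = 8*I (R(I, Y) = -16 + 8*(2 + I) = -16 + (16 + 8*I) = 8*I)
O(s) = -7 + s
r(H, o) = 3*H (r(H, o) = H*3 = 3*H)
W(u, k) = -7 + 3*k/(5 - k) (W(u, k) = -7 + 3/(((5 - k)/k)) = -7 + 3*(k/(5 - k)) = -7 + 3*k/(5 - k))
(W(3, r(R(3, 3), 1)) + 18)**2 = (5*(7 - 6*8*3)/(-5 + 3*(8*3)) + 18)**2 = (5*(7 - 6*24)/(-5 + 3*24) + 18)**2 = (5*(7 - 2*72)/(-5 + 72) + 18)**2 = (5*(7 - 144)/67 + 18)**2 = (5*(1/67)*(-137) + 18)**2 = (-685/67 + 18)**2 = (521/67)**2 = 271441/4489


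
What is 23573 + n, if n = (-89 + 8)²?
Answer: 30134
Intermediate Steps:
n = 6561 (n = (-81)² = 6561)
23573 + n = 23573 + 6561 = 30134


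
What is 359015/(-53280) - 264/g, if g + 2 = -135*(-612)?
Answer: -2967516719/440188704 ≈ -6.7415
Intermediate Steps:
g = 82618 (g = -2 - 135*(-612) = -2 + 82620 = 82618)
359015/(-53280) - 264/g = 359015/(-53280) - 264/82618 = 359015*(-1/53280) - 264*1/82618 = -71803/10656 - 132/41309 = -2967516719/440188704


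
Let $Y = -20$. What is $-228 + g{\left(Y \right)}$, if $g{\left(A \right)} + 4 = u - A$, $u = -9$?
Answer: $-221$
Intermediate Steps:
$g{\left(A \right)} = -13 - A$ ($g{\left(A \right)} = -4 - \left(9 + A\right) = -13 - A$)
$-228 + g{\left(Y \right)} = -228 - -7 = -228 + \left(-13 + 20\right) = -228 + 7 = -221$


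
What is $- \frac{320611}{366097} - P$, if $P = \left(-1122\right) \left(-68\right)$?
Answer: $- \frac{27932057323}{366097} \approx -76297.0$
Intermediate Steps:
$P = 76296$
$- \frac{320611}{366097} - P = - \frac{320611}{366097} - 76296 = - \frac{27932057323}{366097}$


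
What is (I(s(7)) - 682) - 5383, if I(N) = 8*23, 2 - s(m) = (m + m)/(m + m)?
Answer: -5881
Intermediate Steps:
s(m) = 1 (s(m) = 2 - (m + m)/(m + m) = 2 - 2*m/(2*m) = 2 - 2*m*1/(2*m) = 2 - 1*1 = 2 - 1 = 1)
I(N) = 184
(I(s(7)) - 682) - 5383 = (184 - 682) - 5383 = -498 - 5383 = -5881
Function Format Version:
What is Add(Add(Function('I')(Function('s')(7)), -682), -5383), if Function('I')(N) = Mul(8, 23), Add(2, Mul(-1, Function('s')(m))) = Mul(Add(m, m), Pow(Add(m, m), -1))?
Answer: -5881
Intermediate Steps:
Function('s')(m) = 1 (Function('s')(m) = Add(2, Mul(-1, Mul(Add(m, m), Pow(Add(m, m), -1)))) = Add(2, Mul(-1, Mul(Mul(2, m), Pow(Mul(2, m), -1)))) = Add(2, Mul(-1, Mul(Mul(2, m), Mul(Rational(1, 2), Pow(m, -1))))) = Add(2, Mul(-1, 1)) = Add(2, -1) = 1)
Function('I')(N) = 184
Add(Add(Function('I')(Function('s')(7)), -682), -5383) = Add(Add(184, -682), -5383) = Add(-498, -5383) = -5881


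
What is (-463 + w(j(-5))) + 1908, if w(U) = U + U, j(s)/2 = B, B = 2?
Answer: 1453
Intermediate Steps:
j(s) = 4 (j(s) = 2*2 = 4)
w(U) = 2*U
(-463 + w(j(-5))) + 1908 = (-463 + 2*4) + 1908 = (-463 + 8) + 1908 = -455 + 1908 = 1453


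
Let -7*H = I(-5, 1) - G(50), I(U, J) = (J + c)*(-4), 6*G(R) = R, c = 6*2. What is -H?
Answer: -181/21 ≈ -8.6190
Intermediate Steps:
c = 12
G(R) = R/6
I(U, J) = -48 - 4*J (I(U, J) = (J + 12)*(-4) = (12 + J)*(-4) = -48 - 4*J)
H = 181/21 (H = -((-48 - 4*1) - 50/6)/7 = -((-48 - 4) - 1*25/3)/7 = -(-52 - 25/3)/7 = -1/7*(-181/3) = 181/21 ≈ 8.6190)
-H = -1*181/21 = -181/21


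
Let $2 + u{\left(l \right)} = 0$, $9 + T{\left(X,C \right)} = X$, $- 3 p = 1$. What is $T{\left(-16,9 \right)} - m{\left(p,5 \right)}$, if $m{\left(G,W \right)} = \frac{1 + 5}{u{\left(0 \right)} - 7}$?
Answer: $- \frac{73}{3} \approx -24.333$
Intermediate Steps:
$p = - \frac{1}{3}$ ($p = \left(- \frac{1}{3}\right) 1 = - \frac{1}{3} \approx -0.33333$)
$T{\left(X,C \right)} = -9 + X$
$u{\left(l \right)} = -2$ ($u{\left(l \right)} = -2 + 0 = -2$)
$m{\left(G,W \right)} = - \frac{2}{3}$ ($m{\left(G,W \right)} = \frac{1 + 5}{-2 - 7} = \frac{6}{-9} = 6 \left(- \frac{1}{9}\right) = - \frac{2}{3}$)
$T{\left(-16,9 \right)} - m{\left(p,5 \right)} = \left(-9 - 16\right) - - \frac{2}{3} = -25 + \frac{2}{3} = - \frac{73}{3}$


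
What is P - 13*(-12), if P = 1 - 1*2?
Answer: 155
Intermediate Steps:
P = -1 (P = 1 - 2 = -1)
P - 13*(-12) = -1 - 13*(-12) = -1 + 156 = 155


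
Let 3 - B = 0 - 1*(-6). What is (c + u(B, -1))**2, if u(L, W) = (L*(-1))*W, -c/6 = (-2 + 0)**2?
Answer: 729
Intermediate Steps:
c = -24 (c = -6*(-2 + 0)**2 = -6*(-2)**2 = -6*4 = -24)
B = -3 (B = 3 - (0 - 1*(-6)) = 3 - (0 + 6) = 3 - 1*6 = 3 - 6 = -3)
u(L, W) = -L*W (u(L, W) = (-L)*W = -L*W)
(c + u(B, -1))**2 = (-24 - 1*(-3)*(-1))**2 = (-24 - 3)**2 = (-27)**2 = 729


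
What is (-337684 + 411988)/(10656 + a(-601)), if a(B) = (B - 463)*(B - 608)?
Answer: 3096/54043 ≈ 0.057288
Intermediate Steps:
a(B) = (-608 + B)*(-463 + B) (a(B) = (-463 + B)*(-608 + B) = (-608 + B)*(-463 + B))
(-337684 + 411988)/(10656 + a(-601)) = (-337684 + 411988)/(10656 + (281504 + (-601)**2 - 1071*(-601))) = 74304/(10656 + (281504 + 361201 + 643671)) = 74304/(10656 + 1286376) = 74304/1297032 = 74304*(1/1297032) = 3096/54043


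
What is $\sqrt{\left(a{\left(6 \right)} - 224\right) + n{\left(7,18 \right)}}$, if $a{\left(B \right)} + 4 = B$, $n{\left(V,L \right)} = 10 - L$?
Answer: $i \sqrt{230} \approx 15.166 i$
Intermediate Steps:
$a{\left(B \right)} = -4 + B$
$\sqrt{\left(a{\left(6 \right)} - 224\right) + n{\left(7,18 \right)}} = \sqrt{\left(\left(-4 + 6\right) - 224\right) + \left(10 - 18\right)} = \sqrt{\left(2 - 224\right) + \left(10 - 18\right)} = \sqrt{-222 - 8} = \sqrt{-230} = i \sqrt{230}$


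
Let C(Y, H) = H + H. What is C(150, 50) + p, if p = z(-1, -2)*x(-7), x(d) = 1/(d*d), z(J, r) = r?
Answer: 4898/49 ≈ 99.959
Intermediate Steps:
x(d) = d⁻²
C(Y, H) = 2*H
p = -2/49 (p = -2/(-7)² = -2*1/49 = -2/49 ≈ -0.040816)
C(150, 50) + p = 2*50 - 2/49 = 100 - 2/49 = 4898/49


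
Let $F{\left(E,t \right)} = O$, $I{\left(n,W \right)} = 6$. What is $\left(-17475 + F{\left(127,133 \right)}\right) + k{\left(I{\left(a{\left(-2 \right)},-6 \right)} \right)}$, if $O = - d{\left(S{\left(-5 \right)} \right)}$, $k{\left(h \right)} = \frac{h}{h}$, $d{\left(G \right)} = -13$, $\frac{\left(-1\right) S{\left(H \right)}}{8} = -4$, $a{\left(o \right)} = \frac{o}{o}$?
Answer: $-17461$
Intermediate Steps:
$a{\left(o \right)} = 1$
$S{\left(H \right)} = 32$ ($S{\left(H \right)} = \left(-8\right) \left(-4\right) = 32$)
$k{\left(h \right)} = 1$
$O = 13$ ($O = \left(-1\right) \left(-13\right) = 13$)
$F{\left(E,t \right)} = 13$
$\left(-17475 + F{\left(127,133 \right)}\right) + k{\left(I{\left(a{\left(-2 \right)},-6 \right)} \right)} = \left(-17475 + 13\right) + 1 = -17462 + 1 = -17461$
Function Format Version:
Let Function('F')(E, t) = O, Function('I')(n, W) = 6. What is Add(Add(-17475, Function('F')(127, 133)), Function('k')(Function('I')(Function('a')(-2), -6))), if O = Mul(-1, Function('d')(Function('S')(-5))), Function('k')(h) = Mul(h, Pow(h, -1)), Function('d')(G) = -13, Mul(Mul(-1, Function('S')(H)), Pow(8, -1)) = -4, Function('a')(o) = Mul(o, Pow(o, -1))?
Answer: -17461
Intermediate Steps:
Function('a')(o) = 1
Function('S')(H) = 32 (Function('S')(H) = Mul(-8, -4) = 32)
Function('k')(h) = 1
O = 13 (O = Mul(-1, -13) = 13)
Function('F')(E, t) = 13
Add(Add(-17475, Function('F')(127, 133)), Function('k')(Function('I')(Function('a')(-2), -6))) = Add(Add(-17475, 13), 1) = Add(-17462, 1) = -17461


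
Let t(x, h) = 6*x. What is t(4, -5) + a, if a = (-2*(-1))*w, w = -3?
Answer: 18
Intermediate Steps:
a = -6 (a = -2*(-1)*(-3) = 2*(-3) = -6)
t(4, -5) + a = 6*4 - 6 = 24 - 6 = 18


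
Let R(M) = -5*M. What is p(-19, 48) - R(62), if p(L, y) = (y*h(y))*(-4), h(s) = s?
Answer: -8906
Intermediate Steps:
p(L, y) = -4*y² (p(L, y) = (y*y)*(-4) = y²*(-4) = -4*y²)
p(-19, 48) - R(62) = -4*48² - (-5)*62 = -4*2304 - 1*(-310) = -9216 + 310 = -8906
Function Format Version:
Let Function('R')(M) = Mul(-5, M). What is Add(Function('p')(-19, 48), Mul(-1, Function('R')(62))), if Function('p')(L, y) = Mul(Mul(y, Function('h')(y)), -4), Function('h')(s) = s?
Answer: -8906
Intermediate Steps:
Function('p')(L, y) = Mul(-4, Pow(y, 2)) (Function('p')(L, y) = Mul(Mul(y, y), -4) = Mul(Pow(y, 2), -4) = Mul(-4, Pow(y, 2)))
Add(Function('p')(-19, 48), Mul(-1, Function('R')(62))) = Add(Mul(-4, Pow(48, 2)), Mul(-1, Mul(-5, 62))) = Add(Mul(-4, 2304), Mul(-1, -310)) = Add(-9216, 310) = -8906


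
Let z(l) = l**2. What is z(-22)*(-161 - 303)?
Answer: -224576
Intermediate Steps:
z(-22)*(-161 - 303) = (-22)**2*(-161 - 303) = 484*(-464) = -224576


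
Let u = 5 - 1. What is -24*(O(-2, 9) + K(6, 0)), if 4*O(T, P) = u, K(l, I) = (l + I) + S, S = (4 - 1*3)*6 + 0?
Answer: -312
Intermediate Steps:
S = 6 (S = (4 - 3)*6 + 0 = 1*6 + 0 = 6 + 0 = 6)
u = 4
K(l, I) = 6 + I + l (K(l, I) = (l + I) + 6 = (I + l) + 6 = 6 + I + l)
O(T, P) = 1 (O(T, P) = (¼)*4 = 1)
-24*(O(-2, 9) + K(6, 0)) = -24*(1 + (6 + 0 + 6)) = -24*(1 + 12) = -24*13 = -312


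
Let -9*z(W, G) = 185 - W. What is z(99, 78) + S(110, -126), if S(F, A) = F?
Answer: 904/9 ≈ 100.44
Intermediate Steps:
z(W, G) = -185/9 + W/9 (z(W, G) = -(185 - W)/9 = -185/9 + W/9)
z(99, 78) + S(110, -126) = (-185/9 + (⅑)*99) + 110 = (-185/9 + 11) + 110 = -86/9 + 110 = 904/9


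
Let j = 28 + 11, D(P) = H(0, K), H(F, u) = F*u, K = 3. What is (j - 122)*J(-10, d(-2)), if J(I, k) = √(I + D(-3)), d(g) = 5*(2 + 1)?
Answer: -83*I*√10 ≈ -262.47*I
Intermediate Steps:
D(P) = 0 (D(P) = 0*3 = 0)
d(g) = 15 (d(g) = 5*3 = 15)
j = 39
J(I, k) = √I (J(I, k) = √(I + 0) = √I)
(j - 122)*J(-10, d(-2)) = (39 - 122)*√(-10) = -83*I*√10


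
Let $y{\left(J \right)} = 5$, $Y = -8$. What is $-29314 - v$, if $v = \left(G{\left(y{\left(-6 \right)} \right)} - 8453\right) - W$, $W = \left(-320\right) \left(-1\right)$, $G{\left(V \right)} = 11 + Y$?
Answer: $-20544$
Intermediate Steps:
$G{\left(V \right)} = 3$ ($G{\left(V \right)} = 11 - 8 = 3$)
$W = 320$
$v = -8770$ ($v = \left(3 - 8453\right) - 320 = -8450 - 320 = -8770$)
$-29314 - v = -29314 - -8770 = -29314 + 8770 = -20544$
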